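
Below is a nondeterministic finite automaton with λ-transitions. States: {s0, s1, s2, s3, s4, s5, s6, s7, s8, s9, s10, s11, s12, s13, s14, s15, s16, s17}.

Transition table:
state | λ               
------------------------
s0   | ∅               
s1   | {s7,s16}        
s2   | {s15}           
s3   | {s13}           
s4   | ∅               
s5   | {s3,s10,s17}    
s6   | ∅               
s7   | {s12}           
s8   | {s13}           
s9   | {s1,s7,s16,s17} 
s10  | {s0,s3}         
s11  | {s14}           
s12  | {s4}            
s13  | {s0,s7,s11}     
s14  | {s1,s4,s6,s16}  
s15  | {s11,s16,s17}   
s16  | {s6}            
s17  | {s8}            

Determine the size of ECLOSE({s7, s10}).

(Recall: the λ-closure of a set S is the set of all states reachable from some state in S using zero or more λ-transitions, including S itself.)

Start with {s7, s10}.
From s7 via λ: add s12.
From s10 via λ: add s0, s3.
From s3 via λ: add s13.
From s12 via λ: add s4.
From s13 via λ: add s11.
From s11 via λ: add s14.
From s14 via λ: add s1, s6, s16.
λ-closure = {s0, s1, s3, s4, s6, s7, s10, s11, s12, s13, s14, s16}, which has 12 states.

12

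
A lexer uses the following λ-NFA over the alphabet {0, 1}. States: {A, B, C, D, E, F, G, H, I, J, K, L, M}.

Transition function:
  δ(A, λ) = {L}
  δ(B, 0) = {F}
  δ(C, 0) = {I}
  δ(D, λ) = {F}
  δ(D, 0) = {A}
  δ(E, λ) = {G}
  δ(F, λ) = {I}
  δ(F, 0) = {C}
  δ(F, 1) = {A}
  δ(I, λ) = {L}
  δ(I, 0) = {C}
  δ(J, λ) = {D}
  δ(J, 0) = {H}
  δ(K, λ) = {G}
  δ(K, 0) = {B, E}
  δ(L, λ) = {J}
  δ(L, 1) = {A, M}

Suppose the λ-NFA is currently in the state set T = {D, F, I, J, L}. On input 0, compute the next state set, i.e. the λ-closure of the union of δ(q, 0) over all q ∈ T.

D on 0 → {A}.
F on 0 → {C}.
I on 0 → {C}.
J on 0 → {H}.
No 0-transition from L.
Union after reading 0: {A, C, H}.
Now take the λ-closure:
From A via λ: add L.
From L via λ: add J.
From J via λ: add D.
From D via λ: add F.
From F via λ: add I.
No new states can be added; the closed set is {A, C, D, F, H, I, J, L}.

{A, C, D, F, H, I, J, L}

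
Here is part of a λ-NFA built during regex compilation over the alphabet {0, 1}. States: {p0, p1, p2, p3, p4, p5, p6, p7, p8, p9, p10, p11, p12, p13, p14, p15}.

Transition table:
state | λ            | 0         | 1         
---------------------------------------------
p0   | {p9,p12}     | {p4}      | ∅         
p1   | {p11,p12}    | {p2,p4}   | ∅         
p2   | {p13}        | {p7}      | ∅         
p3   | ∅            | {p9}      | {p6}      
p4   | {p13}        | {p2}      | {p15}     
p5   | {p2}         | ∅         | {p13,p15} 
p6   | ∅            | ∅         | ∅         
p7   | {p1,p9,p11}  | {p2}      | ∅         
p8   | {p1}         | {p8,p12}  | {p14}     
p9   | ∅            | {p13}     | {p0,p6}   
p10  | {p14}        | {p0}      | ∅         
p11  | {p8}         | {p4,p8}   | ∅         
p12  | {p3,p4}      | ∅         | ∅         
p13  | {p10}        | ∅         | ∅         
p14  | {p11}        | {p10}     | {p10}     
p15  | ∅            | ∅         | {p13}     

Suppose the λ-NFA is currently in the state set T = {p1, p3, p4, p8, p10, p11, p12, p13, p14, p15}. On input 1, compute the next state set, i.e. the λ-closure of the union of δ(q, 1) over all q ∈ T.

{p1, p3, p4, p6, p8, p10, p11, p12, p13, p14, p15}

p3 on 1 → {p6}.
p4 on 1 → {p15}.
p8 on 1 → {p14}.
p14 on 1 → {p10}.
p15 on 1 → {p13}.
No 1-transition from p1, p10, p11, p12, p13.
Union after reading 1: {p6, p10, p13, p14, p15}.
Now take the λ-closure:
From p14 via λ: add p11.
From p11 via λ: add p8.
From p8 via λ: add p1.
From p1 via λ: add p12.
From p12 via λ: add p3, p4.
No new states can be added; the closed set is {p1, p3, p4, p6, p8, p10, p11, p12, p13, p14, p15}.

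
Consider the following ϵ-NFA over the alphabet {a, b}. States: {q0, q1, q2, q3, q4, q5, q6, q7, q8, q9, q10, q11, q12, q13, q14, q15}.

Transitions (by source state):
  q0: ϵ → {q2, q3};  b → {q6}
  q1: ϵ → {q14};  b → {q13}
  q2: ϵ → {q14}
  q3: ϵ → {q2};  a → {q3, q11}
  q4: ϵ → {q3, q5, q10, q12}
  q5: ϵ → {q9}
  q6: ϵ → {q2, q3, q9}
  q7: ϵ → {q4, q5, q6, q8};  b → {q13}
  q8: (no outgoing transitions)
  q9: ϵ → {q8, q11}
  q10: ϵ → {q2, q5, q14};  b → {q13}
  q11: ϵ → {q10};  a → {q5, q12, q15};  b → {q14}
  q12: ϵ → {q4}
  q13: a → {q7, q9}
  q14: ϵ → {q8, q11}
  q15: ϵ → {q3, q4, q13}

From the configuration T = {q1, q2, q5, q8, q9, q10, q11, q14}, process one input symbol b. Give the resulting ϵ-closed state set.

q1 on b → {q13}.
q10 on b → {q13}.
q11 on b → {q14}.
No b-transition from q2, q5, q8, q9, q14.
Union after reading b: {q13, q14}.
Now take the ϵ-closure:
From q14 via ϵ: add q8, q11.
From q11 via ϵ: add q10.
From q10 via ϵ: add q2, q5.
From q5 via ϵ: add q9.
No new states can be added; the closed set is {q2, q5, q8, q9, q10, q11, q13, q14}.

{q2, q5, q8, q9, q10, q11, q13, q14}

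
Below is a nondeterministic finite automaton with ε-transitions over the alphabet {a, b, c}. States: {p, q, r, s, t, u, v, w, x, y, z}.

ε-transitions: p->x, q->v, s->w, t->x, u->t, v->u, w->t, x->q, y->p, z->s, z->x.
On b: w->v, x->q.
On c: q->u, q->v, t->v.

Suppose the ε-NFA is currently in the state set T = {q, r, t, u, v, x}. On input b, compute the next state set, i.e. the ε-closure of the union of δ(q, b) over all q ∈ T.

{q, t, u, v, x}

x on b → {q}.
No b-transition from q, r, t, u, v.
Union after reading b: {q}.
Now take the ε-closure:
From q via ε: add v.
From v via ε: add u.
From u via ε: add t.
From t via ε: add x.
No new states can be added; the closed set is {q, t, u, v, x}.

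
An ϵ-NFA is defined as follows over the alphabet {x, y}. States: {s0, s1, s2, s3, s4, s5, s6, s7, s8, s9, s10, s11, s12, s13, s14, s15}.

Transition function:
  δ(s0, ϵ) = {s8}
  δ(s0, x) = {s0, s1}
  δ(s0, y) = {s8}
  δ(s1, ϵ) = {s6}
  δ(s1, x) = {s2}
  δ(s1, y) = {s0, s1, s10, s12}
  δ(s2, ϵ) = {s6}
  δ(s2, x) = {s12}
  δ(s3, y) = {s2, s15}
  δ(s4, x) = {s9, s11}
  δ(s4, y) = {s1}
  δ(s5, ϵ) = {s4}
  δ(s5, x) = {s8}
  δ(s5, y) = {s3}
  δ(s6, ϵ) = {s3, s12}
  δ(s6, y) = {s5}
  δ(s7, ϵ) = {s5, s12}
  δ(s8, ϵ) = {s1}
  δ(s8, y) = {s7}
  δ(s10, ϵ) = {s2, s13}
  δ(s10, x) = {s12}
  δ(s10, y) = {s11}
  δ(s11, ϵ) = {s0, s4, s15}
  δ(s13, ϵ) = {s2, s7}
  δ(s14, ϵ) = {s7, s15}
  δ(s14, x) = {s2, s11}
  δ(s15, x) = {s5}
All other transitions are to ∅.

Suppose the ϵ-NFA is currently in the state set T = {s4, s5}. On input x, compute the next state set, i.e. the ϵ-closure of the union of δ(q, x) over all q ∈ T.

s4 on x → {s9, s11}.
s5 on x → {s8}.
Union after reading x: {s8, s9, s11}.
Now take the ϵ-closure:
From s8 via ϵ: add s1.
From s11 via ϵ: add s0, s4, s15.
From s1 via ϵ: add s6.
From s6 via ϵ: add s3, s12.
No new states can be added; the closed set is {s0, s1, s3, s4, s6, s8, s9, s11, s12, s15}.

{s0, s1, s3, s4, s6, s8, s9, s11, s12, s15}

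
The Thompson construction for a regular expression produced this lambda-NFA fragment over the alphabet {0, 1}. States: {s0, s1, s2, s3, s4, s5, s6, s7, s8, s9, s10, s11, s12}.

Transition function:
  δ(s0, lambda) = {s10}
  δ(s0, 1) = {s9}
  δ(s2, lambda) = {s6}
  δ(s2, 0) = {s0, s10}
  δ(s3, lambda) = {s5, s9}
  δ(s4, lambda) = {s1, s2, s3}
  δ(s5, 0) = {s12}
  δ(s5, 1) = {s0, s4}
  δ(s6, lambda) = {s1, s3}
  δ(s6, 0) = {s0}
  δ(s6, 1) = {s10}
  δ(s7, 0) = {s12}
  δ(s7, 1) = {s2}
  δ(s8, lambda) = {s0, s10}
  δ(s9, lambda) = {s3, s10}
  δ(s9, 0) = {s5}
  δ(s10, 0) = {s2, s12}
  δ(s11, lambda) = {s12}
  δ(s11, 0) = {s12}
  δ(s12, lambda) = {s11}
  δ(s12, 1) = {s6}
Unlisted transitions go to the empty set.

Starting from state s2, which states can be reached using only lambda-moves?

Start with {s2}.
From s2 via lambda: add s6.
From s6 via lambda: add s1, s3.
From s3 via lambda: add s5, s9.
From s9 via lambda: add s10.
No new states can be added; the closed set is {s1, s2, s3, s5, s6, s9, s10}.

{s1, s2, s3, s5, s6, s9, s10}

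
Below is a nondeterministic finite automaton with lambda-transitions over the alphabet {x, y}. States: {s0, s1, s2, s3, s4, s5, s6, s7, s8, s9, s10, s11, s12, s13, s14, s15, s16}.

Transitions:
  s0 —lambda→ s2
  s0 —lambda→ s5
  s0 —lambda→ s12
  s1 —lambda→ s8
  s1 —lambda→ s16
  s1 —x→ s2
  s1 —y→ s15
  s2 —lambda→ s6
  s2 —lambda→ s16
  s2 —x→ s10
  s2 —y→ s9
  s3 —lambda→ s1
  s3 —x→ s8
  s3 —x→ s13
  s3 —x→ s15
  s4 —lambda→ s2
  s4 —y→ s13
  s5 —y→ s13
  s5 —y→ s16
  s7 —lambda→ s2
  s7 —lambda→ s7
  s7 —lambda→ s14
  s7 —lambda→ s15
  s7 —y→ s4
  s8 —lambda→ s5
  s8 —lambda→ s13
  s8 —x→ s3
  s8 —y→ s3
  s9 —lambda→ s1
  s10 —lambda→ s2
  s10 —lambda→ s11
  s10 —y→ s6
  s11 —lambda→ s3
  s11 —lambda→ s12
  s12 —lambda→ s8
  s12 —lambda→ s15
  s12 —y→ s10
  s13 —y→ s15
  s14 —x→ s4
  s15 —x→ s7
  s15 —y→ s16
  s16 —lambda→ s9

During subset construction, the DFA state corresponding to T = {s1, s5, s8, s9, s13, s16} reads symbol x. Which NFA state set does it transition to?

{s1, s2, s3, s5, s6, s8, s9, s13, s16}

s1 on x → {s2}.
s8 on x → {s3}.
No x-transition from s5, s9, s13, s16.
Union after reading x: {s2, s3}.
Now take the lambda-closure:
From s2 via lambda: add s6, s16.
From s3 via lambda: add s1.
From s1 via lambda: add s8.
From s16 via lambda: add s9.
From s8 via lambda: add s5, s13.
No new states can be added; the closed set is {s1, s2, s3, s5, s6, s8, s9, s13, s16}.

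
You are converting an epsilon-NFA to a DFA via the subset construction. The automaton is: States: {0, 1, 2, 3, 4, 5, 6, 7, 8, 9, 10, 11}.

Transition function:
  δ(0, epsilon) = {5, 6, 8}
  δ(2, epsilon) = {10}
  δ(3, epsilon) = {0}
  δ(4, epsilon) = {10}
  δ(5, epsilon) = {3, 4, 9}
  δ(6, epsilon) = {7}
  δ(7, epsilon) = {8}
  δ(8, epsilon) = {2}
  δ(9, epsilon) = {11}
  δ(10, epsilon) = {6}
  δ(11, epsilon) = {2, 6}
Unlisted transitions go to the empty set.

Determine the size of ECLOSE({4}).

Start with {4}.
From 4 via epsilon: add 10.
From 10 via epsilon: add 6.
From 6 via epsilon: add 7.
From 7 via epsilon: add 8.
From 8 via epsilon: add 2.
epsilon-closure = {2, 4, 6, 7, 8, 10}, which has 6 states.

6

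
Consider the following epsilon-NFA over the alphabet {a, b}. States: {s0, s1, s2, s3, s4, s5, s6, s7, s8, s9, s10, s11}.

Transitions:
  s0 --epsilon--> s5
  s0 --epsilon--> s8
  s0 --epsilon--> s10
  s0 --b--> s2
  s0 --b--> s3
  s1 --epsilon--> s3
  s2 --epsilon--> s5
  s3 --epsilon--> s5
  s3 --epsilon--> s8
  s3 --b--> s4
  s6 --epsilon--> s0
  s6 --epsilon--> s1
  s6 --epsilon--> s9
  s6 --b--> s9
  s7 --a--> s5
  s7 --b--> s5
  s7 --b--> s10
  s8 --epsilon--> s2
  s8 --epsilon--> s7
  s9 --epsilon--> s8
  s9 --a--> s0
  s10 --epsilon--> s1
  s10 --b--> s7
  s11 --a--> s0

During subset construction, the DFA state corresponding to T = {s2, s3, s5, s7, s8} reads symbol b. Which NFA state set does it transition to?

s3 on b → {s4}.
s7 on b → {s5, s10}.
No b-transition from s2, s5, s8.
Union after reading b: {s4, s5, s10}.
Now take the epsilon-closure:
From s10 via epsilon: add s1.
From s1 via epsilon: add s3.
From s3 via epsilon: add s8.
From s8 via epsilon: add s2, s7.
No new states can be added; the closed set is {s1, s2, s3, s4, s5, s7, s8, s10}.

{s1, s2, s3, s4, s5, s7, s8, s10}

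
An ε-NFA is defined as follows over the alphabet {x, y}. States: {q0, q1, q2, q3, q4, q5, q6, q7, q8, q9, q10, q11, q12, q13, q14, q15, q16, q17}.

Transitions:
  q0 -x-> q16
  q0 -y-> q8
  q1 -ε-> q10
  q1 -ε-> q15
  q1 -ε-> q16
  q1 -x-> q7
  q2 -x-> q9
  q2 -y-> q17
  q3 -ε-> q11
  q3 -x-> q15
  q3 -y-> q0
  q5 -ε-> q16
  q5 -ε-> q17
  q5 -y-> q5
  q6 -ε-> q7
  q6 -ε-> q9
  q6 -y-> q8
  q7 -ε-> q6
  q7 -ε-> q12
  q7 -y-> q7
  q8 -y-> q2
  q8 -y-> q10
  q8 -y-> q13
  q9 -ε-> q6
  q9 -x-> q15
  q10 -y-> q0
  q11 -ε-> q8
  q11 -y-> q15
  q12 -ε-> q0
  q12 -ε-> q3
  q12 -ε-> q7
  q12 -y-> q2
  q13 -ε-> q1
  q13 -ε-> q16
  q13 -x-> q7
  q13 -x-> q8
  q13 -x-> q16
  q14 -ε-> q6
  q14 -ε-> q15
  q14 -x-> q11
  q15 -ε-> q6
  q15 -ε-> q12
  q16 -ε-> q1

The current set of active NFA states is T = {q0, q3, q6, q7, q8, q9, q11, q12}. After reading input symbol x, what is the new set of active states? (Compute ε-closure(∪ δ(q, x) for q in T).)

q0 on x → {q16}.
q3 on x → {q15}.
q9 on x → {q15}.
No x-transition from q6, q7, q8, q11, q12.
Union after reading x: {q15, q16}.
Now take the ε-closure:
From q15 via ε: add q6, q12.
From q16 via ε: add q1.
From q1 via ε: add q10.
From q6 via ε: add q7, q9.
From q12 via ε: add q0, q3.
From q3 via ε: add q11.
From q11 via ε: add q8.
No new states can be added; the closed set is {q0, q1, q3, q6, q7, q8, q9, q10, q11, q12, q15, q16}.

{q0, q1, q3, q6, q7, q8, q9, q10, q11, q12, q15, q16}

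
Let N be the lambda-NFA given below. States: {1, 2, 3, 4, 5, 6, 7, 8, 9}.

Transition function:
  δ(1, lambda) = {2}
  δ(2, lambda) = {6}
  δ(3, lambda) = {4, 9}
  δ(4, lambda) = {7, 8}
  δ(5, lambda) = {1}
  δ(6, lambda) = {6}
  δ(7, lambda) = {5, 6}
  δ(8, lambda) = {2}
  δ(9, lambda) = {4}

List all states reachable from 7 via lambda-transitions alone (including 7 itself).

Start with {7}.
From 7 via lambda: add 5, 6.
From 5 via lambda: add 1.
From 1 via lambda: add 2.
No new states can be added; the closed set is {1, 2, 5, 6, 7}.

{1, 2, 5, 6, 7}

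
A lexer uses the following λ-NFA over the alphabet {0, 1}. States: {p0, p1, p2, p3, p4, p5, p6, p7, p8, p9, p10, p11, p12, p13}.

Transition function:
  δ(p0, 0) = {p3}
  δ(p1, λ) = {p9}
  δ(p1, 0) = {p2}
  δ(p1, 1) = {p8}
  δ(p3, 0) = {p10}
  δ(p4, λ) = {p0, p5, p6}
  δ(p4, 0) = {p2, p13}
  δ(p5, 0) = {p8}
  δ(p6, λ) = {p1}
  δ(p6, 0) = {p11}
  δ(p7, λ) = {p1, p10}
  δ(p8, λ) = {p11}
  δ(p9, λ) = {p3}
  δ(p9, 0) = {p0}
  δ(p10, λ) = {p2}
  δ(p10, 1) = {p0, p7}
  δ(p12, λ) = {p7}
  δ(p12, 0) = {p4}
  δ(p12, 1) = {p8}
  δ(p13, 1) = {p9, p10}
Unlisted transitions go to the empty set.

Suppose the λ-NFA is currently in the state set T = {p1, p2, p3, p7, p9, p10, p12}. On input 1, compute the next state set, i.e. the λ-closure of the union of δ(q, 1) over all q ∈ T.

p1 on 1 → {p8}.
p10 on 1 → {p0, p7}.
p12 on 1 → {p8}.
No 1-transition from p2, p3, p7, p9.
Union after reading 1: {p0, p7, p8}.
Now take the λ-closure:
From p7 via λ: add p1, p10.
From p8 via λ: add p11.
From p1 via λ: add p9.
From p10 via λ: add p2.
From p9 via λ: add p3.
No new states can be added; the closed set is {p0, p1, p2, p3, p7, p8, p9, p10, p11}.

{p0, p1, p2, p3, p7, p8, p9, p10, p11}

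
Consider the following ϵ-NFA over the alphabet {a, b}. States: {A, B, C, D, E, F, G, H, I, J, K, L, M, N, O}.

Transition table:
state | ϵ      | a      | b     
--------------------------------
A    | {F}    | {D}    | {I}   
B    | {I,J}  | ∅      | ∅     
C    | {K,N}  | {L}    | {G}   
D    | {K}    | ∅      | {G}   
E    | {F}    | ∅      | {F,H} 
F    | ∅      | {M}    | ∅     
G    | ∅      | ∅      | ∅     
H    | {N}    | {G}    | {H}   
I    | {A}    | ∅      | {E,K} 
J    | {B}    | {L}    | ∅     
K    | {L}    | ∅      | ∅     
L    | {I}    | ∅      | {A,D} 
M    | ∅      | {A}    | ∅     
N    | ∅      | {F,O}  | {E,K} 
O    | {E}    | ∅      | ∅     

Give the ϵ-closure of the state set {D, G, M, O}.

Start with {D, G, M, O}.
From D via ϵ: add K.
From O via ϵ: add E.
From E via ϵ: add F.
From K via ϵ: add L.
From L via ϵ: add I.
From I via ϵ: add A.
No new states can be added; the closed set is {A, D, E, F, G, I, K, L, M, O}.

{A, D, E, F, G, I, K, L, M, O}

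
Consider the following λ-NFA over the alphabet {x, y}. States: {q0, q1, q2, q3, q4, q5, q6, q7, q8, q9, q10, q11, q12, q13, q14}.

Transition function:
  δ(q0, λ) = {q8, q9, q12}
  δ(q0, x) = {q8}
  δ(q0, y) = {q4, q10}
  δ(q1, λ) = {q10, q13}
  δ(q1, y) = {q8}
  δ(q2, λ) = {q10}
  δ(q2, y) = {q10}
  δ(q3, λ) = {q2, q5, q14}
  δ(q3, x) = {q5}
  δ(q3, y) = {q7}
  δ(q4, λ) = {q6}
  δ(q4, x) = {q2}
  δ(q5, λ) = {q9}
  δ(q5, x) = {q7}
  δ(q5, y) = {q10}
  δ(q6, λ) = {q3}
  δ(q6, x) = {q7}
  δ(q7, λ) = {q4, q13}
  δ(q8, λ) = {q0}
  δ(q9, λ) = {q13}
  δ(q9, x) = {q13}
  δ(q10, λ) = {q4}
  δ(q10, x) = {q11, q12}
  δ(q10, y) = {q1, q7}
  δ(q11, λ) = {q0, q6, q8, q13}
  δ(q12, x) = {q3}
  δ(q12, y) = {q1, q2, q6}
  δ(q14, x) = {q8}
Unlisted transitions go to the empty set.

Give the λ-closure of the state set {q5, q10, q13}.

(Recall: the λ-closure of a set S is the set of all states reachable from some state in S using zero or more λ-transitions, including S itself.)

Start with {q5, q10, q13}.
From q5 via λ: add q9.
From q10 via λ: add q4.
From q4 via λ: add q6.
From q6 via λ: add q3.
From q3 via λ: add q2, q14.
No new states can be added; the closed set is {q2, q3, q4, q5, q6, q9, q10, q13, q14}.

{q2, q3, q4, q5, q6, q9, q10, q13, q14}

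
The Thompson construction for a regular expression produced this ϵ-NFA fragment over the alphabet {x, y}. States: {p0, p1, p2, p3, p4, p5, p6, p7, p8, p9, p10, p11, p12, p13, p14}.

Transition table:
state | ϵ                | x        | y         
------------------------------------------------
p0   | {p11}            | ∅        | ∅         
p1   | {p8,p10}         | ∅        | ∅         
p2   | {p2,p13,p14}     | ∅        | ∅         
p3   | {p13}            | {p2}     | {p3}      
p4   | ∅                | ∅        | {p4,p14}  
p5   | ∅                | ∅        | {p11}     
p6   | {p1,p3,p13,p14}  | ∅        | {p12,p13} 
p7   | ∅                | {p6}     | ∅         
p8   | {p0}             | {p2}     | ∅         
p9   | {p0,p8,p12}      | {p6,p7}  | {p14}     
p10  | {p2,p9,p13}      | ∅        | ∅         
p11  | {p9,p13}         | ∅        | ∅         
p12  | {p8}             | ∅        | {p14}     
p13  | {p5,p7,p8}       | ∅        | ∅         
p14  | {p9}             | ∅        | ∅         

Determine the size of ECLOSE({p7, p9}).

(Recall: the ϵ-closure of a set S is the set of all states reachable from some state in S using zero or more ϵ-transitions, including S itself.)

8

Start with {p7, p9}.
From p9 via ϵ: add p0, p8, p12.
From p0 via ϵ: add p11.
From p11 via ϵ: add p13.
From p13 via ϵ: add p5.
ϵ-closure = {p0, p5, p7, p8, p9, p11, p12, p13}, which has 8 states.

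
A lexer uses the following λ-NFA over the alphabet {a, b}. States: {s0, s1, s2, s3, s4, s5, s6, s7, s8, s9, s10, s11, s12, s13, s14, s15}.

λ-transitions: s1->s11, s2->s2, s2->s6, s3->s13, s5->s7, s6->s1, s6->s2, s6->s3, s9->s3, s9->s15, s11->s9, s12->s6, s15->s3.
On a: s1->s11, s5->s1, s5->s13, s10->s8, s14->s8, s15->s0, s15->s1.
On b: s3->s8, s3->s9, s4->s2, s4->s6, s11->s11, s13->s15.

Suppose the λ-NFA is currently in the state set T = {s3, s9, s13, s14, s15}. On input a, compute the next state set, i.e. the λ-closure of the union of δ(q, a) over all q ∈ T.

s14 on a → {s8}.
s15 on a → {s0, s1}.
No a-transition from s3, s9, s13.
Union after reading a: {s0, s1, s8}.
Now take the λ-closure:
From s1 via λ: add s11.
From s11 via λ: add s9.
From s9 via λ: add s3, s15.
From s3 via λ: add s13.
No new states can be added; the closed set is {s0, s1, s3, s8, s9, s11, s13, s15}.

{s0, s1, s3, s8, s9, s11, s13, s15}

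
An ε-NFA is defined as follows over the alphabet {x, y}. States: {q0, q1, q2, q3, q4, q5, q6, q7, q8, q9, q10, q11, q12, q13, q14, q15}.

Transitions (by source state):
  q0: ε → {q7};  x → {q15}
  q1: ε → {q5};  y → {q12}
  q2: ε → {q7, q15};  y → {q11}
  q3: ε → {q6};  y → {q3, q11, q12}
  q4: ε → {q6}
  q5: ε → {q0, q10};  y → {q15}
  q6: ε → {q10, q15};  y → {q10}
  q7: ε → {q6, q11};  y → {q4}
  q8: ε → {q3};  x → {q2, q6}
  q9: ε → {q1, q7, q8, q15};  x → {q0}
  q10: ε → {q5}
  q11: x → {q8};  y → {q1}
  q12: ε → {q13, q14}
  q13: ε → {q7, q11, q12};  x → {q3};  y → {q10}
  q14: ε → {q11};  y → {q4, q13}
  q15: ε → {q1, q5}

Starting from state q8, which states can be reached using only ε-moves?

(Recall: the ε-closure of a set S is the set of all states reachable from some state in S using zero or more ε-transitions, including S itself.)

{q0, q1, q3, q5, q6, q7, q8, q10, q11, q15}

Start with {q8}.
From q8 via ε: add q3.
From q3 via ε: add q6.
From q6 via ε: add q10, q15.
From q10 via ε: add q5.
From q15 via ε: add q1.
From q5 via ε: add q0.
From q0 via ε: add q7.
From q7 via ε: add q11.
No new states can be added; the closed set is {q0, q1, q3, q5, q6, q7, q8, q10, q11, q15}.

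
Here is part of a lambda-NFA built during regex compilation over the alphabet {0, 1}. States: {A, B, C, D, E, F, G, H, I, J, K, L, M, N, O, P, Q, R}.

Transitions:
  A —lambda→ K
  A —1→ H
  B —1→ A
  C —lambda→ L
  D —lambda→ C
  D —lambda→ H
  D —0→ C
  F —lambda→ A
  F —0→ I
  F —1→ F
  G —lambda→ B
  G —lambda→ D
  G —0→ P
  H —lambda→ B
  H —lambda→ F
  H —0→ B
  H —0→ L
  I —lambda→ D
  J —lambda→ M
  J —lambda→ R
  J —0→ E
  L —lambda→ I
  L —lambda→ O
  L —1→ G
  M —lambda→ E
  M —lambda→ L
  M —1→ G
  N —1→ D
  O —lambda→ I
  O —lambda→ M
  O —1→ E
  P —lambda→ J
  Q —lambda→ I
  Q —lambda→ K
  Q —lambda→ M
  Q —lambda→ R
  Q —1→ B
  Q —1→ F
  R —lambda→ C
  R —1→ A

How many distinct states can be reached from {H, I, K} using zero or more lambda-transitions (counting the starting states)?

Start with {H, I, K}.
From H via lambda: add B, F.
From I via lambda: add D.
From D via lambda: add C.
From F via lambda: add A.
From C via lambda: add L.
From L via lambda: add O.
From O via lambda: add M.
From M via lambda: add E.
lambda-closure = {A, B, C, D, E, F, H, I, K, L, M, O}, which has 12 states.

12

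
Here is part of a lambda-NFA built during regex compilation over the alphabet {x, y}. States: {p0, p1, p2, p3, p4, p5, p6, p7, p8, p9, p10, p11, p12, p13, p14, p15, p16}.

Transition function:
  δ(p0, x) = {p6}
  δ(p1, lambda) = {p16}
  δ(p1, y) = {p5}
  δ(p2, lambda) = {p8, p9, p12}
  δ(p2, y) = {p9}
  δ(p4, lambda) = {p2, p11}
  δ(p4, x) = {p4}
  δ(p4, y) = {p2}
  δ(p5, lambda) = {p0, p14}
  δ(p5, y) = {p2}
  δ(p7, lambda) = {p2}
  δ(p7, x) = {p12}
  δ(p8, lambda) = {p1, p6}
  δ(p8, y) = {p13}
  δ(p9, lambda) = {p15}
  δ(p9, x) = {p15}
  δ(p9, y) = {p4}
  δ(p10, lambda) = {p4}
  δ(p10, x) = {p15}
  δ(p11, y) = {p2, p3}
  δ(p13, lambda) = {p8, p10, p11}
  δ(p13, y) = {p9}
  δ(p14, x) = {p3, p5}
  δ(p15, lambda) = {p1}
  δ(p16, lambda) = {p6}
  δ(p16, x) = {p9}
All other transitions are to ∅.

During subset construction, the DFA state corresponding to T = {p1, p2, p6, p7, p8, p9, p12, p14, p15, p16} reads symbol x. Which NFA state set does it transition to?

p7 on x → {p12}.
p9 on x → {p15}.
p14 on x → {p3, p5}.
p16 on x → {p9}.
No x-transition from p1, p2, p6, p8, p12, p15.
Union after reading x: {p3, p5, p9, p12, p15}.
Now take the lambda-closure:
From p5 via lambda: add p0, p14.
From p15 via lambda: add p1.
From p1 via lambda: add p16.
From p16 via lambda: add p6.
No new states can be added; the closed set is {p0, p1, p3, p5, p6, p9, p12, p14, p15, p16}.

{p0, p1, p3, p5, p6, p9, p12, p14, p15, p16}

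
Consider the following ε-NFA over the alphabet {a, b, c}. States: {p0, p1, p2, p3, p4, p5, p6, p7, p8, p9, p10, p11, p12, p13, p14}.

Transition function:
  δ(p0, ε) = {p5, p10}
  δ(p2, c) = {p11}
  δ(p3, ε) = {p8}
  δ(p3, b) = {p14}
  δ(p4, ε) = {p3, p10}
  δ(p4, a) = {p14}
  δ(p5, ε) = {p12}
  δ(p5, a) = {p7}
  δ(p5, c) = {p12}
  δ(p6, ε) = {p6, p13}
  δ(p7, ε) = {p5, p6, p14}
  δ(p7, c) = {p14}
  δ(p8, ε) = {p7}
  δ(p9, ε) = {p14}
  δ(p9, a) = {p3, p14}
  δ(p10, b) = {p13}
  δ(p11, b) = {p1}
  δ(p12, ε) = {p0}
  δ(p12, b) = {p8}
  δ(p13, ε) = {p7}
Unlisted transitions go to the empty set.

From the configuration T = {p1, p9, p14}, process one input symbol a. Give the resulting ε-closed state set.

{p0, p3, p5, p6, p7, p8, p10, p12, p13, p14}

p9 on a → {p3, p14}.
No a-transition from p1, p14.
Union after reading a: {p3, p14}.
Now take the ε-closure:
From p3 via ε: add p8.
From p8 via ε: add p7.
From p7 via ε: add p5, p6.
From p5 via ε: add p12.
From p6 via ε: add p13.
From p12 via ε: add p0.
From p0 via ε: add p10.
No new states can be added; the closed set is {p0, p3, p5, p6, p7, p8, p10, p12, p13, p14}.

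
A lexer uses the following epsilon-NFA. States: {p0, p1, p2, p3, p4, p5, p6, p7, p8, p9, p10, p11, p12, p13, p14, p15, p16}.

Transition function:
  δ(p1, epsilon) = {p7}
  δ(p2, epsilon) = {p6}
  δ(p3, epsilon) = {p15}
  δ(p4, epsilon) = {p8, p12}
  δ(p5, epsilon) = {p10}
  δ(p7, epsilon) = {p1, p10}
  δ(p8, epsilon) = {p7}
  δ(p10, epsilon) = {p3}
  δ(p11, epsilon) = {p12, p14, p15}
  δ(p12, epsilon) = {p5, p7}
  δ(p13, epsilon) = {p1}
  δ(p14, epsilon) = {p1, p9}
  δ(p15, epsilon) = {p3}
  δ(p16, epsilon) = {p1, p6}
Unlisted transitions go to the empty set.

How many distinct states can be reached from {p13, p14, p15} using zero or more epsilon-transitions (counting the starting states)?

Start with {p13, p14, p15}.
From p13 via epsilon: add p1.
From p14 via epsilon: add p9.
From p15 via epsilon: add p3.
From p1 via epsilon: add p7.
From p7 via epsilon: add p10.
epsilon-closure = {p1, p3, p7, p9, p10, p13, p14, p15}, which has 8 states.

8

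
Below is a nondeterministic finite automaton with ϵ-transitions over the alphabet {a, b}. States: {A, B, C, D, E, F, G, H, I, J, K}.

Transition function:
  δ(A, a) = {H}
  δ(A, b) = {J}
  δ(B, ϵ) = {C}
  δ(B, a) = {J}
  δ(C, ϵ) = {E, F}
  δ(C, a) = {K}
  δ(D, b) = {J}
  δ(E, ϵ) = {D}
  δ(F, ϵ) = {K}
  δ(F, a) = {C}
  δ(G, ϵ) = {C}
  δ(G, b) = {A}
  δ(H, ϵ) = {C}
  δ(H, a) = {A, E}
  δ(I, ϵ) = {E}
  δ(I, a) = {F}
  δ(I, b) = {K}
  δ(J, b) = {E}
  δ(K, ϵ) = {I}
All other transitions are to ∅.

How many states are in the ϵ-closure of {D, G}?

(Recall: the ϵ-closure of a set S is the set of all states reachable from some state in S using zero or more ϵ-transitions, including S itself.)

7

Start with {D, G}.
From G via ϵ: add C.
From C via ϵ: add E, F.
From F via ϵ: add K.
From K via ϵ: add I.
ϵ-closure = {C, D, E, F, G, I, K}, which has 7 states.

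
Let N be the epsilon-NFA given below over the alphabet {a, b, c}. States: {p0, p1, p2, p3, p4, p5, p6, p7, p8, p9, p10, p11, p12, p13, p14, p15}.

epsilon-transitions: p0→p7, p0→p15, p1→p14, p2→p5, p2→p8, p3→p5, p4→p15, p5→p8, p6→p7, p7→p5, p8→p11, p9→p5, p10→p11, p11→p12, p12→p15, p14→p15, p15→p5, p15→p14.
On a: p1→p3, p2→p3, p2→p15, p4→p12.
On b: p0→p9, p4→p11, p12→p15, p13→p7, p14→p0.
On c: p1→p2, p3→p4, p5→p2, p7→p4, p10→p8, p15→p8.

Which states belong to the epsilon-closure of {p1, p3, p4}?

Start with {p1, p3, p4}.
From p1 via epsilon: add p14.
From p3 via epsilon: add p5.
From p4 via epsilon: add p15.
From p5 via epsilon: add p8.
From p8 via epsilon: add p11.
From p11 via epsilon: add p12.
No new states can be added; the closed set is {p1, p3, p4, p5, p8, p11, p12, p14, p15}.

{p1, p3, p4, p5, p8, p11, p12, p14, p15}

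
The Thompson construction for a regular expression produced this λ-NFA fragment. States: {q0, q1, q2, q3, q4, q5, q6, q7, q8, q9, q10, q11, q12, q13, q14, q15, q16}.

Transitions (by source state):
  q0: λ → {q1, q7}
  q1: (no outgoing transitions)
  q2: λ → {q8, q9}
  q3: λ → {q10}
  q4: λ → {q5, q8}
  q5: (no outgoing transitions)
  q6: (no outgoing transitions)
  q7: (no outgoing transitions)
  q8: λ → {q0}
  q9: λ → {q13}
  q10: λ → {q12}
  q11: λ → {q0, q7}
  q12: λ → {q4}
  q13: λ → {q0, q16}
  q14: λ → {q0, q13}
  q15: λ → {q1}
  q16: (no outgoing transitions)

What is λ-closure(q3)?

{q0, q1, q3, q4, q5, q7, q8, q10, q12}

Start with {q3}.
From q3 via λ: add q10.
From q10 via λ: add q12.
From q12 via λ: add q4.
From q4 via λ: add q5, q8.
From q8 via λ: add q0.
From q0 via λ: add q1, q7.
No new states can be added; the closed set is {q0, q1, q3, q4, q5, q7, q8, q10, q12}.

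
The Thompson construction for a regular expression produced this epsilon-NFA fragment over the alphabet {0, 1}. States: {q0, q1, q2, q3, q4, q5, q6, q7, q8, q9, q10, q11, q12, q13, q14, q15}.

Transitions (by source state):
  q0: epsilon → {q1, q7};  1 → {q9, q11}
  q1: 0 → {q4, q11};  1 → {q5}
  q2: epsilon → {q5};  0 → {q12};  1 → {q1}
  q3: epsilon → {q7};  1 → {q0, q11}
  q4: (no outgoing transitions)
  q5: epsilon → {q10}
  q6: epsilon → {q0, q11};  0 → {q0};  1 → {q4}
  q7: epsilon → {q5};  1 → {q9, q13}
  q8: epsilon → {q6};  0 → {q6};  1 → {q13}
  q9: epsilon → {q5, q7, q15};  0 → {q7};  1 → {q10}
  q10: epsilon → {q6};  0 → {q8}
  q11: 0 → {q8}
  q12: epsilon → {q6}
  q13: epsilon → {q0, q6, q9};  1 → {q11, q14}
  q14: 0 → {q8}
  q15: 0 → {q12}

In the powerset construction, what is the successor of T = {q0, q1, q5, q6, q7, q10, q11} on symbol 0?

{q0, q1, q4, q5, q6, q7, q8, q10, q11}

q1 on 0 → {q4, q11}.
q6 on 0 → {q0}.
q10 on 0 → {q8}.
q11 on 0 → {q8}.
No 0-transition from q0, q5, q7.
Union after reading 0: {q0, q4, q8, q11}.
Now take the epsilon-closure:
From q0 via epsilon: add q1, q7.
From q8 via epsilon: add q6.
From q7 via epsilon: add q5.
From q5 via epsilon: add q10.
No new states can be added; the closed set is {q0, q1, q4, q5, q6, q7, q8, q10, q11}.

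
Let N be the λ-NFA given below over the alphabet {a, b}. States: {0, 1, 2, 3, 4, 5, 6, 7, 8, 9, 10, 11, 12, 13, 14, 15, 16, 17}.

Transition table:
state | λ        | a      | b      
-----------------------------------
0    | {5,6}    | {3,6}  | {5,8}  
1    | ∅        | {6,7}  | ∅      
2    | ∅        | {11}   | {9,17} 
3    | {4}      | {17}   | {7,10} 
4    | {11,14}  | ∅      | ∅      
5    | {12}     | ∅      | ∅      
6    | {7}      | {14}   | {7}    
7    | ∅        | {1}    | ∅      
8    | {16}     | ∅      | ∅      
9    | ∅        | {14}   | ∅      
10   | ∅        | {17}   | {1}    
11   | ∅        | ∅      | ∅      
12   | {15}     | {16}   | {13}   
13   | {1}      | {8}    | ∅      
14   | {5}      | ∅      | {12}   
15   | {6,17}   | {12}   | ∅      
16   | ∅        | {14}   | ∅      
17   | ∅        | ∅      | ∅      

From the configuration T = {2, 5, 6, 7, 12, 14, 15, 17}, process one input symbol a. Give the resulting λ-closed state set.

2 on a → {11}.
6 on a → {14}.
7 on a → {1}.
12 on a → {16}.
15 on a → {12}.
No a-transition from 5, 14, 17.
Union after reading a: {1, 11, 12, 14, 16}.
Now take the λ-closure:
From 12 via λ: add 15.
From 14 via λ: add 5.
From 15 via λ: add 6, 17.
From 6 via λ: add 7.
No new states can be added; the closed set is {1, 5, 6, 7, 11, 12, 14, 15, 16, 17}.

{1, 5, 6, 7, 11, 12, 14, 15, 16, 17}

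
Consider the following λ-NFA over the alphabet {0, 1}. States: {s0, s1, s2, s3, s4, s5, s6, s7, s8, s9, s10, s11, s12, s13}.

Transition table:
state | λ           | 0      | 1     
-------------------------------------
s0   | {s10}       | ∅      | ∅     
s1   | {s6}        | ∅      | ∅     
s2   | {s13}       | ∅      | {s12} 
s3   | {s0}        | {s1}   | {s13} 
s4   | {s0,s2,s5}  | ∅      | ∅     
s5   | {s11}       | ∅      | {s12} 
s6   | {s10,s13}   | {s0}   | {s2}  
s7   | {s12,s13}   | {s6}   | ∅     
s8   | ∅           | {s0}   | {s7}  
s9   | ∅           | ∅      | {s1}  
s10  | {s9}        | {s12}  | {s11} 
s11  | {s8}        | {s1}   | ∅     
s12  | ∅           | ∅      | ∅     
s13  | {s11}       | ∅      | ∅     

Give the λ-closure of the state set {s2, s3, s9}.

{s0, s2, s3, s8, s9, s10, s11, s13}

Start with {s2, s3, s9}.
From s2 via λ: add s13.
From s3 via λ: add s0.
From s0 via λ: add s10.
From s13 via λ: add s11.
From s11 via λ: add s8.
No new states can be added; the closed set is {s0, s2, s3, s8, s9, s10, s11, s13}.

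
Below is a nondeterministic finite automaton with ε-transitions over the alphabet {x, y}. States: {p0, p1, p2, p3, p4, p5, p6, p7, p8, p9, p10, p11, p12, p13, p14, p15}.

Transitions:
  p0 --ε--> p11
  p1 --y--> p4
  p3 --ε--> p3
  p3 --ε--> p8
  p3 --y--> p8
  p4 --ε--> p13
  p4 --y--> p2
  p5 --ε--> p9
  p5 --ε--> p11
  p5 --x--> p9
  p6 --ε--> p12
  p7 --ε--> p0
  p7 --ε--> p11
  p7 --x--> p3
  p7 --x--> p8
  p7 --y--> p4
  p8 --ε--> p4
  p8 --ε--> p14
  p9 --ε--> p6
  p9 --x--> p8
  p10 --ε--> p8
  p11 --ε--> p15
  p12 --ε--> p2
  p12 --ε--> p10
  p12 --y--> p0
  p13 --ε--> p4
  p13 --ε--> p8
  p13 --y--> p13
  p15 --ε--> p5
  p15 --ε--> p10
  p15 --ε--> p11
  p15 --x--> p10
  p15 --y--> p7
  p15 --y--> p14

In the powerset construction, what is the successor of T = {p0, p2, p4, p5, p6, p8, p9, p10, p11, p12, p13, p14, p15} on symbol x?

p5 on x → {p9}.
p9 on x → {p8}.
p15 on x → {p10}.
No x-transition from p0, p2, p4, p6, p8, p10, p11, p12, p13, p14.
Union after reading x: {p8, p9, p10}.
Now take the ε-closure:
From p8 via ε: add p4, p14.
From p9 via ε: add p6.
From p4 via ε: add p13.
From p6 via ε: add p12.
From p12 via ε: add p2.
No new states can be added; the closed set is {p2, p4, p6, p8, p9, p10, p12, p13, p14}.

{p2, p4, p6, p8, p9, p10, p12, p13, p14}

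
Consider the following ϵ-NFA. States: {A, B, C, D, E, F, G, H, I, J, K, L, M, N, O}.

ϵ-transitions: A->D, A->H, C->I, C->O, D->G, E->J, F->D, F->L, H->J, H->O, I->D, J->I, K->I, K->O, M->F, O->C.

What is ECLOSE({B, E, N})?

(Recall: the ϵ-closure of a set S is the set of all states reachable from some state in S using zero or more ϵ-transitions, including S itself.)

Start with {B, E, N}.
From E via ϵ: add J.
From J via ϵ: add I.
From I via ϵ: add D.
From D via ϵ: add G.
No new states can be added; the closed set is {B, D, E, G, I, J, N}.

{B, D, E, G, I, J, N}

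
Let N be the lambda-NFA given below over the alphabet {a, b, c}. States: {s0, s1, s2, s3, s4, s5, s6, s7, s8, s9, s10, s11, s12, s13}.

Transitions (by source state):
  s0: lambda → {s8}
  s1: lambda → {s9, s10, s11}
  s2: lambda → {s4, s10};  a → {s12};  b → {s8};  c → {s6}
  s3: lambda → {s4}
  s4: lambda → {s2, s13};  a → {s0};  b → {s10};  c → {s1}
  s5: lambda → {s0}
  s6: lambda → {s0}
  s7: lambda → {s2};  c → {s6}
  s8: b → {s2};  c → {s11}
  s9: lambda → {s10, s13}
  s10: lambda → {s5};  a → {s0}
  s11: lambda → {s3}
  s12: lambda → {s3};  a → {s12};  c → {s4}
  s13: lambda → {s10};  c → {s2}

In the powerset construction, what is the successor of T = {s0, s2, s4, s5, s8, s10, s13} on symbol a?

{s0, s2, s3, s4, s5, s8, s10, s12, s13}

s2 on a → {s12}.
s4 on a → {s0}.
s10 on a → {s0}.
No a-transition from s0, s5, s8, s13.
Union after reading a: {s0, s12}.
Now take the lambda-closure:
From s0 via lambda: add s8.
From s12 via lambda: add s3.
From s3 via lambda: add s4.
From s4 via lambda: add s2, s13.
From s2 via lambda: add s10.
From s10 via lambda: add s5.
No new states can be added; the closed set is {s0, s2, s3, s4, s5, s8, s10, s12, s13}.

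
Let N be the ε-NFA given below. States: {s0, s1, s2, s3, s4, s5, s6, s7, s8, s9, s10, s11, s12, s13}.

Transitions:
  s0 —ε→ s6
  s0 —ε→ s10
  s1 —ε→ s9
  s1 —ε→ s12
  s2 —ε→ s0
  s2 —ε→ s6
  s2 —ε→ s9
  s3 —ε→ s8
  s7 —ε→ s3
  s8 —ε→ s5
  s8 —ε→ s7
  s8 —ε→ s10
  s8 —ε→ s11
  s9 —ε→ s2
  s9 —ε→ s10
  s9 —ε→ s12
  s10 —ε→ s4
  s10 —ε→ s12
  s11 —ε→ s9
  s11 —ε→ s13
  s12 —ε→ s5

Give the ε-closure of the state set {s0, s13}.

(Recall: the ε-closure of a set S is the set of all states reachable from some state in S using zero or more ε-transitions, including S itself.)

{s0, s4, s5, s6, s10, s12, s13}

Start with {s0, s13}.
From s0 via ε: add s6, s10.
From s10 via ε: add s4, s12.
From s12 via ε: add s5.
No new states can be added; the closed set is {s0, s4, s5, s6, s10, s12, s13}.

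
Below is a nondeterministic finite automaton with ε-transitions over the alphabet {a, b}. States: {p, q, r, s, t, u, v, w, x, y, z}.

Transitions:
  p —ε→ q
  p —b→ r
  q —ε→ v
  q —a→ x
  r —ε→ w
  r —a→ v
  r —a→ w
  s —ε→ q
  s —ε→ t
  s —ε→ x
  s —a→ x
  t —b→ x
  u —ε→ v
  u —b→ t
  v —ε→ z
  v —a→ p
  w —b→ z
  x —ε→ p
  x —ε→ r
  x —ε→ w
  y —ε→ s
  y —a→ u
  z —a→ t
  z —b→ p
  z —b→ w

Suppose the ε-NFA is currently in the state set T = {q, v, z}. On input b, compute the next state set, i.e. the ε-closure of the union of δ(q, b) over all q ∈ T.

{p, q, v, w, z}

z on b → {p, w}.
No b-transition from q, v.
Union after reading b: {p, w}.
Now take the ε-closure:
From p via ε: add q.
From q via ε: add v.
From v via ε: add z.
No new states can be added; the closed set is {p, q, v, w, z}.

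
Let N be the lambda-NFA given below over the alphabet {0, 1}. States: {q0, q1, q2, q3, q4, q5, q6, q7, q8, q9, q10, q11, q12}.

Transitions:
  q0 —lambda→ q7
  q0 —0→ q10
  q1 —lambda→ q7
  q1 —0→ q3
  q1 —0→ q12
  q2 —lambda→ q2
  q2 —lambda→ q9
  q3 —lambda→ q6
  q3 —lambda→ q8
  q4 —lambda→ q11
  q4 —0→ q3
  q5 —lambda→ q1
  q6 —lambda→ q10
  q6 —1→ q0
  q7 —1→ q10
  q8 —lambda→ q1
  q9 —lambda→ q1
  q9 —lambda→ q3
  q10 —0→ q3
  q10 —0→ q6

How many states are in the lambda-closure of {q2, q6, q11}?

Start with {q2, q6, q11}.
From q2 via lambda: add q9.
From q6 via lambda: add q10.
From q9 via lambda: add q1, q3.
From q1 via lambda: add q7.
From q3 via lambda: add q8.
lambda-closure = {q1, q2, q3, q6, q7, q8, q9, q10, q11}, which has 9 states.

9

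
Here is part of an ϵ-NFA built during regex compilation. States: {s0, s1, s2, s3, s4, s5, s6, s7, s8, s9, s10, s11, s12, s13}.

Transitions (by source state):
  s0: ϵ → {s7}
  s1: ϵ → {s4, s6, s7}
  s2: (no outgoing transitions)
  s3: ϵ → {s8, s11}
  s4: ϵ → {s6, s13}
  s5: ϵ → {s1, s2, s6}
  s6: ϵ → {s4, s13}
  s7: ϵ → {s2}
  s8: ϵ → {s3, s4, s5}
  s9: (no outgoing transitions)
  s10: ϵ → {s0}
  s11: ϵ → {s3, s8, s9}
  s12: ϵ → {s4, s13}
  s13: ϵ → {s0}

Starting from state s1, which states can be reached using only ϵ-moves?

{s0, s1, s2, s4, s6, s7, s13}

Start with {s1}.
From s1 via ϵ: add s4, s6, s7.
From s4 via ϵ: add s13.
From s7 via ϵ: add s2.
From s13 via ϵ: add s0.
No new states can be added; the closed set is {s0, s1, s2, s4, s6, s7, s13}.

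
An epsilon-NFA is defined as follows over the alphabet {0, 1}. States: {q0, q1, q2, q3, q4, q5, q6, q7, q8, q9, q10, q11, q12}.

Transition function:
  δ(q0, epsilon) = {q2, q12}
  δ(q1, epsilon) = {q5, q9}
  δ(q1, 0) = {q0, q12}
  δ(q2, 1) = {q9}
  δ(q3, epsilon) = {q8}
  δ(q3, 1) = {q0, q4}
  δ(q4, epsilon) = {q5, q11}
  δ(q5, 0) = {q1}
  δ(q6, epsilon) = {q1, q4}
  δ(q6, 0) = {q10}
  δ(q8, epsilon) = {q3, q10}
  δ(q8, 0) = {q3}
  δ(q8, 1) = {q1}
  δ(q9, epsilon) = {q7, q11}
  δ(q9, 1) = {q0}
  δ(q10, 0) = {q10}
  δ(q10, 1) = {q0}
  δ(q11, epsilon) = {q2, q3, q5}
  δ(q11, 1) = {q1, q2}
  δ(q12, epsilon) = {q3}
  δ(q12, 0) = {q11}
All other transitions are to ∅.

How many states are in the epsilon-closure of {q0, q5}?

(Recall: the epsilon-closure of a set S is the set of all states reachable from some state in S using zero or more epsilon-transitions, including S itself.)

7

Start with {q0, q5}.
From q0 via epsilon: add q2, q12.
From q12 via epsilon: add q3.
From q3 via epsilon: add q8.
From q8 via epsilon: add q10.
epsilon-closure = {q0, q2, q3, q5, q8, q10, q12}, which has 7 states.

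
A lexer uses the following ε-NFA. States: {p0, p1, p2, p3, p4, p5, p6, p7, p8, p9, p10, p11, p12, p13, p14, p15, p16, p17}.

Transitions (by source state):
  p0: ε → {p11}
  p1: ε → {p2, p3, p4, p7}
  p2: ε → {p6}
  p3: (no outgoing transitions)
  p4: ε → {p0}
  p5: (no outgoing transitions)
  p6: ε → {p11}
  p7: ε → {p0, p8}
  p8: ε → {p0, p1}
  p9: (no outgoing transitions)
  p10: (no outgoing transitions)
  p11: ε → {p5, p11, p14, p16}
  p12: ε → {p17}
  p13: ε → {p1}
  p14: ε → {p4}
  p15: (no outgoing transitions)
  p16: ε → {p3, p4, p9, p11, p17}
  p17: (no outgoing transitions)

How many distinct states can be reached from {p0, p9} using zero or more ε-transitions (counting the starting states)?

9

Start with {p0, p9}.
From p0 via ε: add p11.
From p11 via ε: add p5, p14, p16.
From p14 via ε: add p4.
From p16 via ε: add p3, p17.
ε-closure = {p0, p3, p4, p5, p9, p11, p14, p16, p17}, which has 9 states.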